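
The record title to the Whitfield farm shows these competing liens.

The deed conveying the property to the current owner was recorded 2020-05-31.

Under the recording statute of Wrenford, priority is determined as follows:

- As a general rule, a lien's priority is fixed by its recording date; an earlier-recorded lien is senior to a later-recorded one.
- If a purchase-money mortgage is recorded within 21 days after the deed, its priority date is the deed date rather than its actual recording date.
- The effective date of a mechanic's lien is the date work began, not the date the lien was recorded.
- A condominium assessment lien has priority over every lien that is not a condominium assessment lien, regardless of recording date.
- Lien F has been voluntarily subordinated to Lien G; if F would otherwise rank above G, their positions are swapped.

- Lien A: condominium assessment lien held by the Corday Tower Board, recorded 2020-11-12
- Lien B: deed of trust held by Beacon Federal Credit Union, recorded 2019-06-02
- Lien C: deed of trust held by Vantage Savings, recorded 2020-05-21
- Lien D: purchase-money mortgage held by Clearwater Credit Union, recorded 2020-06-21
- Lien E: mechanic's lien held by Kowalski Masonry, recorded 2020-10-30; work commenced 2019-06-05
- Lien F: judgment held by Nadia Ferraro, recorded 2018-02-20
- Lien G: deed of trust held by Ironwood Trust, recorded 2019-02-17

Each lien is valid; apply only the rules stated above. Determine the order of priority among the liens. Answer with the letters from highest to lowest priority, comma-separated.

Effective dates after the stated exceptions: D was recorded within the 21-day window, so its effective date is the deed date 2020-05-31; E is treated as recorded 2019-06-05, the work-commencement date.
A is a condominium assessment lien and takes priority over every other lien.
Ordering the rest by effective date: F (2018-02-20), G (2019-02-17), B (2019-06-02), E (2019-06-05), C (2020-05-21), D (2020-05-31).
F is senior to G before the subordination, so the two trade places.

A, G, F, B, E, C, D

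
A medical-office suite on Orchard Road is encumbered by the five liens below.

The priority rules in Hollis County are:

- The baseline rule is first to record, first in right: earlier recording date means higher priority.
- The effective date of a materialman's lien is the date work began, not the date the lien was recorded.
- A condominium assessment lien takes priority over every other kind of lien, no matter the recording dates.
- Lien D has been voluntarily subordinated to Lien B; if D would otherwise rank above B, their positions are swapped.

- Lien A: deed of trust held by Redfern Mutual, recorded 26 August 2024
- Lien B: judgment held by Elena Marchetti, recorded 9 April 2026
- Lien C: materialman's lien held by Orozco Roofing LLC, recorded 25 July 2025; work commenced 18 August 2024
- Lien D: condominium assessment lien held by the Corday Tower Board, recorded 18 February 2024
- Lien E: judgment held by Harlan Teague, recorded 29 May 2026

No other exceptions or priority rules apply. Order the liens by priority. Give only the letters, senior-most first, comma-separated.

B, C, A, D, E

Effective dates after the stated exceptions: C's effective date is 18 August 2024, when work began.
D, as a condominium assessment lien, has superpriority and ranks first.
Ordering the rest by effective date: C (18 August 2024), A (26 August 2024), B (9 April 2026), E (29 May 2026).
The subordination applies — D was senior to B — so D and B swap.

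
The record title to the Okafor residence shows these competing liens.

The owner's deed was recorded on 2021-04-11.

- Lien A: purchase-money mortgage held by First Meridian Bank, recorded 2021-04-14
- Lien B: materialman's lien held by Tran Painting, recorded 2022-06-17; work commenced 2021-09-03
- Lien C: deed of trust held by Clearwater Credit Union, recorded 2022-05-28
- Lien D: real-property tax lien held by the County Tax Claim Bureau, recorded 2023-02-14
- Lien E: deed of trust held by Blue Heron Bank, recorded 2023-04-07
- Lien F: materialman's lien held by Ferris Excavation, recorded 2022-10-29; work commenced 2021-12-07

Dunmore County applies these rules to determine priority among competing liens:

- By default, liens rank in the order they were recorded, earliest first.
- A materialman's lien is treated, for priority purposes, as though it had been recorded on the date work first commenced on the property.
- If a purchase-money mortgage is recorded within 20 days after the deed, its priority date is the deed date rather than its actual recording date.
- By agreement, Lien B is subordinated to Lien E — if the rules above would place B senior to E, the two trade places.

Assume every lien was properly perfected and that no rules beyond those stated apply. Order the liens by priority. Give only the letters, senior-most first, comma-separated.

Adjusting effective dates: A relates back to the deed date 2021-04-11; B's effective date is 2021-09-03, when work began; F's effective date is 2021-12-07, when work began.
Sorted by effective date: A (2021-04-11), B (2021-09-03), F (2021-12-07), C (2022-05-28), D (2023-02-14), E (2023-04-07).
The subordination applies — B was senior to E — so B and E swap.

A, E, F, C, D, B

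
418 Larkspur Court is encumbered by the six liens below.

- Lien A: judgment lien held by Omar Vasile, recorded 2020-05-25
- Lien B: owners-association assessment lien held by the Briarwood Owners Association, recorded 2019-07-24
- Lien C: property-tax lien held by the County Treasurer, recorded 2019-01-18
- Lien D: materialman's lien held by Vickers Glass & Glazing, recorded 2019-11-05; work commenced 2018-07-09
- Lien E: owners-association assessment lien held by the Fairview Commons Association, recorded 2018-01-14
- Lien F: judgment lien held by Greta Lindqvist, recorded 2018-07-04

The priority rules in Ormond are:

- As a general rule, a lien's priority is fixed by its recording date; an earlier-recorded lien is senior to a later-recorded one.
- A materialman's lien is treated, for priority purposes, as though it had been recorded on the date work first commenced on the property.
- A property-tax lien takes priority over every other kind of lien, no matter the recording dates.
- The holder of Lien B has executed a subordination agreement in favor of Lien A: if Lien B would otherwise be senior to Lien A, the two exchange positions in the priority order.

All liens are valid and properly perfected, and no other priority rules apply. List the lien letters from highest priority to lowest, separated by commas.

C, E, F, D, A, B

Effective dates after the stated exceptions: D relates back to 2018-07-09 (work commenced).
C is a property-tax lien, so it outranks all other liens regardless of date.
Remaining liens by effective date: E (2018-01-14), F (2018-07-04), D (2018-07-09), B (2019-07-24), A (2020-05-25).
The subordination applies — B was senior to A — so B and A swap.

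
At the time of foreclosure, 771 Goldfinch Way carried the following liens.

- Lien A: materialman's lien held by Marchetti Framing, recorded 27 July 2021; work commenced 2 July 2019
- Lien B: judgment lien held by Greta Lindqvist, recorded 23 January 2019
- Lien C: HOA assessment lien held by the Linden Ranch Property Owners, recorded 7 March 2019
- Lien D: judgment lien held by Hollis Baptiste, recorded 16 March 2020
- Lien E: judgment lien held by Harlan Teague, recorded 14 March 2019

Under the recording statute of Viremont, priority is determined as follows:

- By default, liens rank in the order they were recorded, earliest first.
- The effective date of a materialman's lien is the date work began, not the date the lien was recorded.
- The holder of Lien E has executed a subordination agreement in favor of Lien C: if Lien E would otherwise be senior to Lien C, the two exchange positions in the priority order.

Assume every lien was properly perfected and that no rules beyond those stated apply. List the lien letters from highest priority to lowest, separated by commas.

Effective dates: A is treated as recorded 2 July 2019, the work-commencement date.
Ordering by effective date: B (23 January 2019), C (7 March 2019), E (14 March 2019), A (2 July 2019), D (16 March 2020).
Since E is not senior to C, the subordination leaves the order unchanged.

B, C, E, A, D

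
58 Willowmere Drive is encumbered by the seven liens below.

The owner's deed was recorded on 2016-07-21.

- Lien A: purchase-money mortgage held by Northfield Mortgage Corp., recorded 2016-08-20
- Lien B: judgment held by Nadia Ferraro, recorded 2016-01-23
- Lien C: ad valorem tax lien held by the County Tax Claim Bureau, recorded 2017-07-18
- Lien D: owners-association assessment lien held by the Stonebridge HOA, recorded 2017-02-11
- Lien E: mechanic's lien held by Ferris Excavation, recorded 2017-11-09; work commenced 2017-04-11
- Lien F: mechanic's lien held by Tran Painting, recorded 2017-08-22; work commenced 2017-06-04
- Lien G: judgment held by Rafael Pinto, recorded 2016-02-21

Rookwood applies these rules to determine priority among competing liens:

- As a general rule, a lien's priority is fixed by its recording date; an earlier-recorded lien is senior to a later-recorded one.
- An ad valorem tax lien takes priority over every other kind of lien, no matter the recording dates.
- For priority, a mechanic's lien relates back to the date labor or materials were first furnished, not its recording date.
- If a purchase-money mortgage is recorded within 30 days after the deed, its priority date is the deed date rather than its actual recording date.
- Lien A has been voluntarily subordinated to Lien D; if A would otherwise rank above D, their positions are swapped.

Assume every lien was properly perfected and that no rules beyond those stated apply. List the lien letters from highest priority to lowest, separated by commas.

Effective dates after the stated exceptions: A was recorded within the 30-day window, so its effective date is the deed date 2016-07-21; E's effective date is 2017-04-11, when work began; F relates back to 2017-06-04 (work commenced).
C, as an ad valorem tax lien, has superpriority and ranks first.
Ordering the rest by effective date: B (2016-01-23), G (2016-02-21), A (2016-07-21), D (2017-02-11), E (2017-04-11), F (2017-06-04).
A would otherwise be senior to D, so under the subordination agreement A and D exchange positions.

C, B, G, D, A, E, F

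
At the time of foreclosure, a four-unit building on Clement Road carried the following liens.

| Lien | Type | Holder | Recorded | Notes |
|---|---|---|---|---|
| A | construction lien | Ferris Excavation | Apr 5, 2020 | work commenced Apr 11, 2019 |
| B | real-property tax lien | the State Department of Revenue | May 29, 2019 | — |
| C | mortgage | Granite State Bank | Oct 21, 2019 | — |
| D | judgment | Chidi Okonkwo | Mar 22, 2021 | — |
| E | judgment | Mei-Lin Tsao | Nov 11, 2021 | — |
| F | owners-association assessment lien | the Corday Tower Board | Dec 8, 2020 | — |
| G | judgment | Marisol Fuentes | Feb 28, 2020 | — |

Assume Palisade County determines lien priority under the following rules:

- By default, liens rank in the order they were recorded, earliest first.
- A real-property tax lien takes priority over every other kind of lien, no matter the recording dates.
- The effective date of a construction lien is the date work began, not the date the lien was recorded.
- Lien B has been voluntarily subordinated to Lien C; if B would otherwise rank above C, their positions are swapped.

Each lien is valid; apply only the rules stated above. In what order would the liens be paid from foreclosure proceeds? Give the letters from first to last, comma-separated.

Adjusting effective dates: A relates back to Apr 11, 2019 (work commenced).
B, as a real-property tax lien, has superpriority and ranks first.
Ordering the rest by effective date: A (Apr 11, 2019), C (Oct 21, 2019), G (Feb 28, 2020), F (Dec 8, 2020), D (Mar 22, 2021), E (Nov 11, 2021).
The subordination applies — B was senior to C — so B and C swap.

C, A, B, G, F, D, E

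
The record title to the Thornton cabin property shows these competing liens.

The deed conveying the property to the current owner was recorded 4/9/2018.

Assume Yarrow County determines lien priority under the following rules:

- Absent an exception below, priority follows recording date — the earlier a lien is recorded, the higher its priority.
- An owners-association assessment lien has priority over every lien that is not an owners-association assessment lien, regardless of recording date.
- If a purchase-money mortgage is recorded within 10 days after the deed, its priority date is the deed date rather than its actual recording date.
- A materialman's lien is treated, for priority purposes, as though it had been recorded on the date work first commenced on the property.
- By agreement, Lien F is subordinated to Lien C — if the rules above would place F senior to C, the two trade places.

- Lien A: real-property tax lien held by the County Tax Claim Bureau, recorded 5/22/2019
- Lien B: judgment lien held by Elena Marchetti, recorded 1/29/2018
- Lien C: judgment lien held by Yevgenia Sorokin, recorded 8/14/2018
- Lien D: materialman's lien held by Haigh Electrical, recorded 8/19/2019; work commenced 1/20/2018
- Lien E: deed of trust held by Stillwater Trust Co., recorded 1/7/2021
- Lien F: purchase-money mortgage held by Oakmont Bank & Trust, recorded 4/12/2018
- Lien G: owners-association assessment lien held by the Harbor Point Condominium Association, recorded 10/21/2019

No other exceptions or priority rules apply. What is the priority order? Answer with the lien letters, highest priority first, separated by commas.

Adjusting effective dates: D's effective date is 1/20/2018, when work began; F's effective date is the deed date, 4/9/2018.
As an owners-association assessment lien, G is senior to every other lien.
Remaining liens by effective date: D (1/20/2018), B (1/29/2018), F (4/9/2018), C (8/14/2018), A (5/22/2019), E (1/7/2021).
Because F would otherwise rank above C, the subordination swaps them.

G, D, B, C, F, A, E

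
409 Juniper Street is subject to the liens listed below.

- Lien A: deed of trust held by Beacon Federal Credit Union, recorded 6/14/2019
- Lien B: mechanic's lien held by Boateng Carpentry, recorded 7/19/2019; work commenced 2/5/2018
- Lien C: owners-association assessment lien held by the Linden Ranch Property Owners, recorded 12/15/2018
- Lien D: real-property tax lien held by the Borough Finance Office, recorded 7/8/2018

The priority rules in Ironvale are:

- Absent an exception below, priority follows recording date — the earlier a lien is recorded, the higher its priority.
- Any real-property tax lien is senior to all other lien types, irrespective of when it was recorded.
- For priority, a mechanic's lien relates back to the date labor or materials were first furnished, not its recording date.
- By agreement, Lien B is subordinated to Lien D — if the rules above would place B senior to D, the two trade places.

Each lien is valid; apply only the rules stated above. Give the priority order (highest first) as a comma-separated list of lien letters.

Effective dates after the stated exceptions: B relates back to 2/5/2018 (work commenced).
As a real-property tax lien, D is senior to every other lien.
Ordering the rest by effective date: B (2/5/2018), C (12/15/2018), A (6/14/2019).
Since B is not senior to D, the subordination leaves the order unchanged.

D, B, C, A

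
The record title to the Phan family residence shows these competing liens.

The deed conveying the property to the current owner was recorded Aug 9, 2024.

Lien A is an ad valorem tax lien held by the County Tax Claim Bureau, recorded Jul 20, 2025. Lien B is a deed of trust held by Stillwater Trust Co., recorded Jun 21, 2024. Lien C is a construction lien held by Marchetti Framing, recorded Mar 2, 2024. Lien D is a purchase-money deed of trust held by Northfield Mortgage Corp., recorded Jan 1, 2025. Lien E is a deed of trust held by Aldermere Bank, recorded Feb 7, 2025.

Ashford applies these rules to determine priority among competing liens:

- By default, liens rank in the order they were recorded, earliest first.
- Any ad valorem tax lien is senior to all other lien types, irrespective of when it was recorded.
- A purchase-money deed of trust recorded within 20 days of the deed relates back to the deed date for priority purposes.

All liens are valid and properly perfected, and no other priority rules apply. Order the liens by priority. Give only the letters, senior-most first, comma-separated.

Effective dates: D was recorded 145 days after the deed — beyond 20 days — so no relation-back applies.
A is an ad valorem tax lien and takes priority over every other lien.
The other liens, earliest effective date first: C (Mar 2, 2024), B (Jun 21, 2024), D (Jan 1, 2025), E (Feb 7, 2025).

A, C, B, D, E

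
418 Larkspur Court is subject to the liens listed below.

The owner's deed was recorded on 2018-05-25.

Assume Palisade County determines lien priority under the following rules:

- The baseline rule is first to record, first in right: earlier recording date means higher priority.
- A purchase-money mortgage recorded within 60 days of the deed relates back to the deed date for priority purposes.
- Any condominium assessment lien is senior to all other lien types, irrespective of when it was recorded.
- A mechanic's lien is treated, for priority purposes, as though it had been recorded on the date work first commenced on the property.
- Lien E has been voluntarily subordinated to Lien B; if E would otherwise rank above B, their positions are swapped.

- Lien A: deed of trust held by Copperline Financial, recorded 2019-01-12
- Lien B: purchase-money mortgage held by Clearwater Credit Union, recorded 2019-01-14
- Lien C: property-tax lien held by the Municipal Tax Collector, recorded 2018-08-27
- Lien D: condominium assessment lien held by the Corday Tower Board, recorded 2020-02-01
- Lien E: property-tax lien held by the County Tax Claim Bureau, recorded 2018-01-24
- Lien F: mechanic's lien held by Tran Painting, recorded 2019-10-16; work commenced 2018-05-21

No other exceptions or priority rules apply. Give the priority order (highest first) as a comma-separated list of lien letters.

D, B, F, C, A, E

First, effective dates: B was recorded 234 days after the deed — beyond 60 days — so no relation-back applies; F's effective date is 2018-05-21, when work began.
D, as a condominium assessment lien, has superpriority and ranks first.
Ordering the rest by effective date: E (2018-01-24), F (2018-05-21), C (2018-08-27), A (2019-01-12), B (2019-01-14).
E is senior to B before the subordination, so the two trade places.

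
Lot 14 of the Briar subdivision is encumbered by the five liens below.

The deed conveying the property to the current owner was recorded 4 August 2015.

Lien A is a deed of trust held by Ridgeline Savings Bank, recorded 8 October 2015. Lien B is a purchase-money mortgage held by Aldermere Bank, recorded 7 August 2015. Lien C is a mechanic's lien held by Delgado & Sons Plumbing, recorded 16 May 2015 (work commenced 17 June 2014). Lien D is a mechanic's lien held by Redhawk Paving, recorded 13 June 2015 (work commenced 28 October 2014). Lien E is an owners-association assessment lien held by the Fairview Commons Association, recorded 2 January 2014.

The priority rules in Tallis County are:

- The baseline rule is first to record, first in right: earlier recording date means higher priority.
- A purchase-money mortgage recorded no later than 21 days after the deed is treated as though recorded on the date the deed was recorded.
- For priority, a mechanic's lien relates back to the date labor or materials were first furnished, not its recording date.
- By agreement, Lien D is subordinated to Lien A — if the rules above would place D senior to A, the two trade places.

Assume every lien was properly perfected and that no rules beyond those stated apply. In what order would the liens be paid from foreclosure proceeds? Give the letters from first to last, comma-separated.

Effective dates: B's effective date is the deed date, 4 August 2015; C is treated as recorded 17 June 2014, the work-commencement date; D's effective date is 28 October 2014, when work began.
By effective date, earliest first: E (2 January 2014), C (17 June 2014), D (28 October 2014), B (4 August 2015), A (8 October 2015).
D would otherwise be senior to A, so under the subordination agreement D and A exchange positions.

E, C, A, B, D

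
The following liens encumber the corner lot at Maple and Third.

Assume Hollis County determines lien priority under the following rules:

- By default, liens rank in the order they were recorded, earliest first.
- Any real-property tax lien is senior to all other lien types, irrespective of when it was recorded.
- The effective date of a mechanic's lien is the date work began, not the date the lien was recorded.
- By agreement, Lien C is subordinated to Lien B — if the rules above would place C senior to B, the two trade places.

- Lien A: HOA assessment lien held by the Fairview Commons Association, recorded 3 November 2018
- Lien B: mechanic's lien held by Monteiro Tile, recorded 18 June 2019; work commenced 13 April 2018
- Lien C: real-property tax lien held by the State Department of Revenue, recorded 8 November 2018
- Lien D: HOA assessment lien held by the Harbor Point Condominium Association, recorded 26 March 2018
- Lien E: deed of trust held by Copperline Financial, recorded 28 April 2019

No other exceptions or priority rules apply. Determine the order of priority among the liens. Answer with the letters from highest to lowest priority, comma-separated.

Effective dates after the stated exceptions: B's effective date is 13 April 2018, when work began.
C, as a real-property tax lien, has superpriority and ranks first.
Remaining liens by effective date: D (26 March 2018), B (13 April 2018), A (3 November 2018), E (28 April 2019).
C is senior to B before the subordination, so the two trade places.

B, D, C, A, E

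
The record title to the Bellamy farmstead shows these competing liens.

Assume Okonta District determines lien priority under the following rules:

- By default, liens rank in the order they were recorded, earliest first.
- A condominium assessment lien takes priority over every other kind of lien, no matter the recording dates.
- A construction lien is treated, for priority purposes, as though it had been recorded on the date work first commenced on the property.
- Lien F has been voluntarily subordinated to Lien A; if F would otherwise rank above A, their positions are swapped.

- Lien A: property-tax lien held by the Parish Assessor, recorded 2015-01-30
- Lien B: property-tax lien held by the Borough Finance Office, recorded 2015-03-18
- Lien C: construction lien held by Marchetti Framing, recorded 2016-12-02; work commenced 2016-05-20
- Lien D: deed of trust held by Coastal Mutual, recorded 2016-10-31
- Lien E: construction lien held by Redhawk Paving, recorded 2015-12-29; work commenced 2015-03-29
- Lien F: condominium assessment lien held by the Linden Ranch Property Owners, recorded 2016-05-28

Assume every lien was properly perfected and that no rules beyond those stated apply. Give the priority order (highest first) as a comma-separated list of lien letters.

First, effective dates: C is treated as recorded 2016-05-20, the work-commencement date; E relates back to 2015-03-29 (work commenced).
F, as a condominium assessment lien, has superpriority and ranks first.
Ordering the rest by effective date: A (2015-01-30), B (2015-03-18), E (2015-03-29), C (2016-05-20), D (2016-10-31).
F would otherwise be senior to A, so under the subordination agreement F and A exchange positions.

A, F, B, E, C, D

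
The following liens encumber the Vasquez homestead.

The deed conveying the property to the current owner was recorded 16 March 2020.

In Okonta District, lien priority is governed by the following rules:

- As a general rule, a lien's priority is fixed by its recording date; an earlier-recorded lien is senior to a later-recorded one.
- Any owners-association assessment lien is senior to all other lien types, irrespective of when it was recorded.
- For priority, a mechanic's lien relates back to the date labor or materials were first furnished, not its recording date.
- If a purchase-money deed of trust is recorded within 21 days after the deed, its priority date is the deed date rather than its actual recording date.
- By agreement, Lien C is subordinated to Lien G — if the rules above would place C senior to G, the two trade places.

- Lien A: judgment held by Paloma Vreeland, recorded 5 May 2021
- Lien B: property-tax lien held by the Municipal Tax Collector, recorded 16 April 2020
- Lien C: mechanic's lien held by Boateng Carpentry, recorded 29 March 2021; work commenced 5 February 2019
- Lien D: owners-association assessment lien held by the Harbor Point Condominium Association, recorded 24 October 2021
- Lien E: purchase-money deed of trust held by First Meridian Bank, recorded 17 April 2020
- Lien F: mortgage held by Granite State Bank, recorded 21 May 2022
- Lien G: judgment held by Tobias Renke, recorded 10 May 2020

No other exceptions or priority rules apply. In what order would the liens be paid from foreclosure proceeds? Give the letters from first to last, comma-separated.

Adjusting effective dates: C's effective date is 5 February 2019, when work began; E was recorded 32 days after the deed, outside the 21-day window, so it keeps its recording date.
D is an owners-association assessment lien and takes priority over every other lien.
Remaining liens by effective date: C (5 February 2019), B (16 April 2020), E (17 April 2020), G (10 May 2020), A (5 May 2021), F (21 May 2022).
C is senior to G before the subordination, so the two trade places.

D, G, B, E, C, A, F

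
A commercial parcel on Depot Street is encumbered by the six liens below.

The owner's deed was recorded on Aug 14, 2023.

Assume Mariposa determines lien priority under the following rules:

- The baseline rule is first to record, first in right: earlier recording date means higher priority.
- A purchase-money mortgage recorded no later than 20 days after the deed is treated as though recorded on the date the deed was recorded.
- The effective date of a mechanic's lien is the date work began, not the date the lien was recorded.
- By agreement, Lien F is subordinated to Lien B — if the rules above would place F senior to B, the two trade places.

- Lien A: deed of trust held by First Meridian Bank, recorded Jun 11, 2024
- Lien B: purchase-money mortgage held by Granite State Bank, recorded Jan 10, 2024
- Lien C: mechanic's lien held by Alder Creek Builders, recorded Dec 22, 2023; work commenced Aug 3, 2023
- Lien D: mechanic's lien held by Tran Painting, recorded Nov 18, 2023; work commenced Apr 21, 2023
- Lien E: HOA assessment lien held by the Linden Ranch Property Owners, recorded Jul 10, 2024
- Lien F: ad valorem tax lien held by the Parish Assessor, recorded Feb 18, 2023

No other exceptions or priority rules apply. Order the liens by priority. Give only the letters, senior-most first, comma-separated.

First, effective dates: B missed the 20-day window (149 days after the deed), so its recording date stands; C is treated as recorded Aug 3, 2023, the work-commencement date; D is treated as recorded Apr 21, 2023, the work-commencement date.
By effective date: F (Feb 18, 2023), D (Apr 21, 2023), C (Aug 3, 2023), B (Jan 10, 2024), A (Jun 11, 2024), E (Jul 10, 2024).
F is senior to B before the subordination, so the two trade places.

B, D, C, F, A, E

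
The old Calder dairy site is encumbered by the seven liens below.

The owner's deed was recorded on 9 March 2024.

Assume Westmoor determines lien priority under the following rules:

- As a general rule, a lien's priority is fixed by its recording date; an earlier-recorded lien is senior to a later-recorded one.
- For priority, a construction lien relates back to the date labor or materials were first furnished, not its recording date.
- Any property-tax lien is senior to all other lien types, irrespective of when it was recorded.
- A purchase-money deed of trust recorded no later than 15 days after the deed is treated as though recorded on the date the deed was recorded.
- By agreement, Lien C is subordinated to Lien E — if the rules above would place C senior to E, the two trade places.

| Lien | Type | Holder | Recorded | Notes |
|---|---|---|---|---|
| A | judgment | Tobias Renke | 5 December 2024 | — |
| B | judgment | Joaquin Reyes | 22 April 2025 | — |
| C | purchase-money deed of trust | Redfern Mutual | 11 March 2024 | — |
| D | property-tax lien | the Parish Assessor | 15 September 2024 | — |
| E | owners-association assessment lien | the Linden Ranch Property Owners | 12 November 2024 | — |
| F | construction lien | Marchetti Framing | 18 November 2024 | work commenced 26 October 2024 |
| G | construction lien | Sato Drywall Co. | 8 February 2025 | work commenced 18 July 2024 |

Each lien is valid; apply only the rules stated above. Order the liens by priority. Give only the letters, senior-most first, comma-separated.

D, E, G, F, C, A, B

Effective dates: C's effective date is the deed date, 9 March 2024; F is treated as recorded 26 October 2024, the work-commencement date; G's effective date is 18 July 2024, when work began.
D, as a property-tax lien, has superpriority and ranks first.
Among the remaining liens, by effective date: C (9 March 2024), G (18 July 2024), F (26 October 2024), E (12 November 2024), A (5 December 2024), B (22 April 2025).
C is senior to E before the subordination, so the two trade places.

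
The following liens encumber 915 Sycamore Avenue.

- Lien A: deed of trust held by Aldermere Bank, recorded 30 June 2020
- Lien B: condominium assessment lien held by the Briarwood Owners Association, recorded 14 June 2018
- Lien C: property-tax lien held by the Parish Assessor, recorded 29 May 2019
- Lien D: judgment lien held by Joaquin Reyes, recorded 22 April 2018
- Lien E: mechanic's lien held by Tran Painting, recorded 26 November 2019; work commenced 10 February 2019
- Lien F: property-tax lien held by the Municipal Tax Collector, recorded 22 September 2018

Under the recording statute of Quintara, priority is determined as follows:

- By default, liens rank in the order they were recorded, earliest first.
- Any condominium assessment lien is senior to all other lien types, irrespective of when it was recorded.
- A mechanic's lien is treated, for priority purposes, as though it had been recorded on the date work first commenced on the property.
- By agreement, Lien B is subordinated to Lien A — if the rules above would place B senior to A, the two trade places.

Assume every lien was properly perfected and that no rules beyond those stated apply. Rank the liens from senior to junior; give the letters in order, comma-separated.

Effective dates: E's effective date is 10 February 2019, when work began.
As a condominium assessment lien, B is senior to every other lien.
Among the remaining liens, by effective date: D (22 April 2018), F (22 September 2018), E (10 February 2019), C (29 May 2019), A (30 June 2020).
B is senior to A before the subordination, so the two trade places.

A, D, F, E, C, B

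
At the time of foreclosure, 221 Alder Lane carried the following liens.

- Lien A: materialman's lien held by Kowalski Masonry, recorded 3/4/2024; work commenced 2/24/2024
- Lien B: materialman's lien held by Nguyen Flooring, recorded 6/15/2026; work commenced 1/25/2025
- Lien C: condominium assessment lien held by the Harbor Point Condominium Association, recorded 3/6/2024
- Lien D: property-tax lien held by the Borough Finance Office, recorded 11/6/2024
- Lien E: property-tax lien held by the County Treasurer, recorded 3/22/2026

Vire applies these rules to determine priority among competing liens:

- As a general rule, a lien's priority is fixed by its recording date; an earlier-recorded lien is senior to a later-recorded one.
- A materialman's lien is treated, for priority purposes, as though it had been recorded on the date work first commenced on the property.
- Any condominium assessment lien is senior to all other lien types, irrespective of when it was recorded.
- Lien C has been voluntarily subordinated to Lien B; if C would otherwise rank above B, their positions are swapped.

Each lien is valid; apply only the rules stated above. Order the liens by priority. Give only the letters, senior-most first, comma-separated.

B, A, D, C, E

Effective dates: A relates back to 2/24/2024 (work commenced); B's effective date is 1/25/2025, when work began.
As a condominium assessment lien, C is senior to every other lien.
Among the remaining liens, by effective date: A (2/24/2024), D (11/6/2024), B (1/25/2025), E (3/22/2026).
The subordination applies — C was senior to B — so C and B swap.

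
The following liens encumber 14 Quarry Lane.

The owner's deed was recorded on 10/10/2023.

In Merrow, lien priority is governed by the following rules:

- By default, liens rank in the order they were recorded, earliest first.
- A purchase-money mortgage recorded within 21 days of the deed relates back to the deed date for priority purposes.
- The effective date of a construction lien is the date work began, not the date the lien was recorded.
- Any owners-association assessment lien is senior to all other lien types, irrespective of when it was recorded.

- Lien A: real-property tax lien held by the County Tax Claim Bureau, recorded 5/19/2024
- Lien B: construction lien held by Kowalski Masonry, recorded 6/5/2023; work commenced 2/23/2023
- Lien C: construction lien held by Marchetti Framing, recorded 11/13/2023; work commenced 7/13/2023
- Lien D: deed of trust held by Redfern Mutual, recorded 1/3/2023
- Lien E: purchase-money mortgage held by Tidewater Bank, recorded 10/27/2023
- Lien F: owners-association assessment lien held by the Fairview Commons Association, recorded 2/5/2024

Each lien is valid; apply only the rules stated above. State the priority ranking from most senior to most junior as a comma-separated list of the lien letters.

F, D, B, C, E, A

Effective dates: B relates back to 2/23/2023 (work commenced); C relates back to 7/13/2023 (work commenced); E relates back to the deed date 10/10/2023.
As an owners-association assessment lien, F is senior to every other lien.
The other liens, earliest effective date first: D (1/3/2023), B (2/23/2023), C (7/13/2023), E (10/10/2023), A (5/19/2024).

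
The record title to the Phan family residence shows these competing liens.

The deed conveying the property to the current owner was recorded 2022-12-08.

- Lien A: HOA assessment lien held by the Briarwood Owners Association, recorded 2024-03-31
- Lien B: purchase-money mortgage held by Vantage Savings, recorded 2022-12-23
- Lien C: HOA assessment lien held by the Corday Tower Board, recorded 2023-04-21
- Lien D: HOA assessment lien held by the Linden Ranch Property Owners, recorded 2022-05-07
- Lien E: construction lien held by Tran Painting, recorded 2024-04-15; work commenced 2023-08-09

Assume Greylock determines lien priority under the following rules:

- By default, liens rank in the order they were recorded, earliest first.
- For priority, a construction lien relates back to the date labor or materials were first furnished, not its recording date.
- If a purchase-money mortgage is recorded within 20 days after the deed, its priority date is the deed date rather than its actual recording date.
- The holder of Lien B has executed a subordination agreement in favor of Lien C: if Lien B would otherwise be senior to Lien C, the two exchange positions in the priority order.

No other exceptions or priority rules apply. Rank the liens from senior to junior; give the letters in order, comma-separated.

D, C, B, E, A

Effective dates after the stated exceptions: B was recorded within the 20-day window, so its effective date is the deed date 2022-12-08; E is treated as recorded 2023-08-09, the work-commencement date.
By effective date: D (2022-05-07), B (2022-12-08), C (2023-04-21), E (2023-08-09), A (2024-03-31).
The subordination applies — B was senior to C — so B and C swap.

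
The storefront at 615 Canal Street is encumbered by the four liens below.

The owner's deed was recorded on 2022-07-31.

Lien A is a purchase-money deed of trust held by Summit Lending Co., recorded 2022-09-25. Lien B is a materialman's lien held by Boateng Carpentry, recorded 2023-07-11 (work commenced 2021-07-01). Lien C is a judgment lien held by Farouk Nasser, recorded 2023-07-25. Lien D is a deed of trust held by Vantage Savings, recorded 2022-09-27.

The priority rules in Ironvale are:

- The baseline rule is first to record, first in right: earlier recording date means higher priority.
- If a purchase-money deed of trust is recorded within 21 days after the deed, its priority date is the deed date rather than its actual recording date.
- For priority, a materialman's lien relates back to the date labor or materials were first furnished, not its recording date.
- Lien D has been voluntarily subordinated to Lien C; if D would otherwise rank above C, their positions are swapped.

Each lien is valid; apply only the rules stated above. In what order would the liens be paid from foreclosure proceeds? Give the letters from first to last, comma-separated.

Effective dates: A was recorded 56 days after the deed, outside the 21-day window, so it keeps its recording date; B relates back to 2021-07-01 (work commenced).
By effective date: B (2021-07-01), A (2022-09-25), D (2022-09-27), C (2023-07-25).
Because D would otherwise rank above C, the subordination swaps them.

B, A, C, D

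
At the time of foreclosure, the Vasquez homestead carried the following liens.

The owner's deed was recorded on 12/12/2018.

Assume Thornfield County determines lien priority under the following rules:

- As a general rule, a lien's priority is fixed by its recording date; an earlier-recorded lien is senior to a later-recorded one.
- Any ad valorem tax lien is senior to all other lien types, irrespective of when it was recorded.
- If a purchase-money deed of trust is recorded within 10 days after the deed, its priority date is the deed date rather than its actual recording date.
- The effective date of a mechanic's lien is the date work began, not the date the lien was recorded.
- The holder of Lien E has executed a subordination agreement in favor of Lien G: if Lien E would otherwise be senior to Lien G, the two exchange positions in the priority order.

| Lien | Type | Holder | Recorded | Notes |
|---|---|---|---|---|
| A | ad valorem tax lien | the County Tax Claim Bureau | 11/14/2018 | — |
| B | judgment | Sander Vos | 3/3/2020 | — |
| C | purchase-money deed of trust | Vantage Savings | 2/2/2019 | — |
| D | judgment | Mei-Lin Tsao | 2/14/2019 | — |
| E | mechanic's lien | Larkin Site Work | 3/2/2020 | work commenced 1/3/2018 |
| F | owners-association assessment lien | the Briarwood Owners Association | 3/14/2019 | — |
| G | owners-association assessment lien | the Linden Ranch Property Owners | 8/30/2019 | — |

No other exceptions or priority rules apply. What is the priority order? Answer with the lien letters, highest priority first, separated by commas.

A, G, C, D, F, E, B

Adjusting effective dates: C was recorded 52 days after the deed, outside the 10-day window, so it keeps its recording date; E relates back to 1/3/2018 (work commenced).
As an ad valorem tax lien, A is senior to every other lien.
Remaining liens by effective date: E (1/3/2018), C (2/2/2019), D (2/14/2019), F (3/14/2019), G (8/30/2019), B (3/3/2020).
E would otherwise be senior to G, so under the subordination agreement E and G exchange positions.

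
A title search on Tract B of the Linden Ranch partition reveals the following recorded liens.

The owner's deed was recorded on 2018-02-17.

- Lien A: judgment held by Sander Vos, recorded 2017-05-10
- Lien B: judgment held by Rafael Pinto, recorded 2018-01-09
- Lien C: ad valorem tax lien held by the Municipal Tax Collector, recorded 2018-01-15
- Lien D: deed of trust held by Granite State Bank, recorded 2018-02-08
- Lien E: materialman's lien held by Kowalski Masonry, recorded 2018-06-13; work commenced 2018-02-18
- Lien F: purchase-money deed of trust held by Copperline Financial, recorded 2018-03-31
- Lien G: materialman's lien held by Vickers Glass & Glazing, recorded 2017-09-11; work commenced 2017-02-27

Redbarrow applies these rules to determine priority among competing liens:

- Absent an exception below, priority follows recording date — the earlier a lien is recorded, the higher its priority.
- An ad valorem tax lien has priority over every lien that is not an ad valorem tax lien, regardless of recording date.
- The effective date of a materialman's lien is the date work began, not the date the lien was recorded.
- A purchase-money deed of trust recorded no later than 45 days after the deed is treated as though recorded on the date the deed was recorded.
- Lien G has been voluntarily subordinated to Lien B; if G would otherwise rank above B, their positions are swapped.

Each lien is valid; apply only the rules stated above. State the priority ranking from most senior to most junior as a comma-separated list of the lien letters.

First, effective dates: E relates back to 2018-02-18 (work commenced); F was recorded within the 45-day window, so its effective date is the deed date 2018-02-17; G relates back to 2017-02-27 (work commenced).
As an ad valorem tax lien, C is senior to every other lien.
The other liens, earliest effective date first: G (2017-02-27), A (2017-05-10), B (2018-01-09), D (2018-02-08), F (2018-02-17), E (2018-02-18).
Because G would otherwise rank above B, the subordination swaps them.

C, B, A, G, D, F, E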